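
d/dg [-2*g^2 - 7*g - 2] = -4*g - 7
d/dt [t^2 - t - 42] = 2*t - 1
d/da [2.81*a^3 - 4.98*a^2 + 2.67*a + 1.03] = 8.43*a^2 - 9.96*a + 2.67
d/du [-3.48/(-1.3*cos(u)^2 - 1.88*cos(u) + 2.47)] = (9.048*cos(u) + 6.5424)*sin(u)/(1.3*cos(u)^2 + 1.88*cos(u) - 2.47)^2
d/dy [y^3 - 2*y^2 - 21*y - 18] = 3*y^2 - 4*y - 21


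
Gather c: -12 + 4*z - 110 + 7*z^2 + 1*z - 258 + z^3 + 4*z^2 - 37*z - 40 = z^3 + 11*z^2 - 32*z - 420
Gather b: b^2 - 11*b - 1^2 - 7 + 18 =b^2 - 11*b + 10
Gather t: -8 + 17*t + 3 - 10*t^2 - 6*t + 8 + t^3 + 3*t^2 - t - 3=t^3 - 7*t^2 + 10*t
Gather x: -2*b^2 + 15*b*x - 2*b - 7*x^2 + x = -2*b^2 - 2*b - 7*x^2 + x*(15*b + 1)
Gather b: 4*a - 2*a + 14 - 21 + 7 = 2*a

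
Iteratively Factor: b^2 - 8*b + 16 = (b - 4)*(b - 4)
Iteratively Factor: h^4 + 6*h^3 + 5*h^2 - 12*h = (h - 1)*(h^3 + 7*h^2 + 12*h) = h*(h - 1)*(h^2 + 7*h + 12) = h*(h - 1)*(h + 4)*(h + 3)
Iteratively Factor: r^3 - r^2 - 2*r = (r - 2)*(r^2 + r) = r*(r - 2)*(r + 1)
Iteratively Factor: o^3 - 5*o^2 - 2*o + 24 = (o - 3)*(o^2 - 2*o - 8) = (o - 3)*(o + 2)*(o - 4)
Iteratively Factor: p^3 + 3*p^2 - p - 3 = (p + 1)*(p^2 + 2*p - 3) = (p - 1)*(p + 1)*(p + 3)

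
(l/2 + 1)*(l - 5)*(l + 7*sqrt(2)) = l^3/2 - 3*l^2/2 + 7*sqrt(2)*l^2/2 - 21*sqrt(2)*l/2 - 5*l - 35*sqrt(2)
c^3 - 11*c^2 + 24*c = c*(c - 8)*(c - 3)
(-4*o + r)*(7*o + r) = -28*o^2 + 3*o*r + r^2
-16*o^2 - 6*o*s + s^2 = (-8*o + s)*(2*o + s)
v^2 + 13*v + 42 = (v + 6)*(v + 7)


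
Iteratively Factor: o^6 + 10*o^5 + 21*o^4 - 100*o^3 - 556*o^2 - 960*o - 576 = (o - 4)*(o^5 + 14*o^4 + 77*o^3 + 208*o^2 + 276*o + 144) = (o - 4)*(o + 2)*(o^4 + 12*o^3 + 53*o^2 + 102*o + 72) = (o - 4)*(o + 2)^2*(o^3 + 10*o^2 + 33*o + 36) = (o - 4)*(o + 2)^2*(o + 4)*(o^2 + 6*o + 9) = (o - 4)*(o + 2)^2*(o + 3)*(o + 4)*(o + 3)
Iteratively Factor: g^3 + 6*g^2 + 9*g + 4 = (g + 4)*(g^2 + 2*g + 1) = (g + 1)*(g + 4)*(g + 1)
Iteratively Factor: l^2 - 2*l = (l)*(l - 2)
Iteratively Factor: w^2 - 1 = (w + 1)*(w - 1)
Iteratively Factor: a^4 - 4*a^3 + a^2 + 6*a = (a + 1)*(a^3 - 5*a^2 + 6*a) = a*(a + 1)*(a^2 - 5*a + 6) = a*(a - 3)*(a + 1)*(a - 2)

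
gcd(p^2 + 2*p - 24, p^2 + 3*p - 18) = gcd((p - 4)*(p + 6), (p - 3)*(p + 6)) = p + 6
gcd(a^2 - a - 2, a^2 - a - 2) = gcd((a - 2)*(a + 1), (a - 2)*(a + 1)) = a^2 - a - 2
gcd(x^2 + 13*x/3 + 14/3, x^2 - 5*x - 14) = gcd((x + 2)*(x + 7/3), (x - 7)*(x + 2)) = x + 2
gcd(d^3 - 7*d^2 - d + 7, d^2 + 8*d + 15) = 1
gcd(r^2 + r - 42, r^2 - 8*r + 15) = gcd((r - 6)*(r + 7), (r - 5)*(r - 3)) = 1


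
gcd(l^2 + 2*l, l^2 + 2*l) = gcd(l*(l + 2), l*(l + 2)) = l^2 + 2*l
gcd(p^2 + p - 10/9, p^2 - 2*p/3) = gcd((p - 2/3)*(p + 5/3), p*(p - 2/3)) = p - 2/3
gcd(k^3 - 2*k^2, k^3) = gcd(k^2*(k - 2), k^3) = k^2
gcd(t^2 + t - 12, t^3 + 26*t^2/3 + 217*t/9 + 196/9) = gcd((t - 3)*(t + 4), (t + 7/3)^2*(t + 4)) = t + 4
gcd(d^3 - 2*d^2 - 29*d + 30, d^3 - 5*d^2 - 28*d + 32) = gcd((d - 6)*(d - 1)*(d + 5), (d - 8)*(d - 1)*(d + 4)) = d - 1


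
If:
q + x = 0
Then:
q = -x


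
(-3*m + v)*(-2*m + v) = 6*m^2 - 5*m*v + v^2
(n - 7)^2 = n^2 - 14*n + 49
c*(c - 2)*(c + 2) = c^3 - 4*c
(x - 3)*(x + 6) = x^2 + 3*x - 18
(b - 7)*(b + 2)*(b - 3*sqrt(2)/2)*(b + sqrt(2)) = b^4 - 5*b^3 - sqrt(2)*b^3/2 - 17*b^2 + 5*sqrt(2)*b^2/2 + 7*sqrt(2)*b + 15*b + 42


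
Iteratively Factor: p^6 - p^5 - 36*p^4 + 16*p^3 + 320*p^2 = (p)*(p^5 - p^4 - 36*p^3 + 16*p^2 + 320*p) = p*(p - 4)*(p^4 + 3*p^3 - 24*p^2 - 80*p) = p*(p - 4)*(p + 4)*(p^3 - p^2 - 20*p) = p^2*(p - 4)*(p + 4)*(p^2 - p - 20) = p^2*(p - 5)*(p - 4)*(p + 4)*(p + 4)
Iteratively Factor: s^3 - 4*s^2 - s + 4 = (s + 1)*(s^2 - 5*s + 4) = (s - 4)*(s + 1)*(s - 1)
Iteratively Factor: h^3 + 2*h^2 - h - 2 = (h + 2)*(h^2 - 1) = (h - 1)*(h + 2)*(h + 1)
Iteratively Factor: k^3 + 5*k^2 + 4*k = (k + 4)*(k^2 + k) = (k + 1)*(k + 4)*(k)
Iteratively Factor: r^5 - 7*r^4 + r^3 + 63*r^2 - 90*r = (r)*(r^4 - 7*r^3 + r^2 + 63*r - 90) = r*(r - 2)*(r^3 - 5*r^2 - 9*r + 45) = r*(r - 5)*(r - 2)*(r^2 - 9) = r*(r - 5)*(r - 3)*(r - 2)*(r + 3)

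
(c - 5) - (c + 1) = -6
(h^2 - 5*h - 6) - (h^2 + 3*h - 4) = -8*h - 2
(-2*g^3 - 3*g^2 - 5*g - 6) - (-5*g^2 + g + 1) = -2*g^3 + 2*g^2 - 6*g - 7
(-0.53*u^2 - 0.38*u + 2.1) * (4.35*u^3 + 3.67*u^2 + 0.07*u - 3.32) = -2.3055*u^5 - 3.5981*u^4 + 7.7033*u^3 + 9.44*u^2 + 1.4086*u - 6.972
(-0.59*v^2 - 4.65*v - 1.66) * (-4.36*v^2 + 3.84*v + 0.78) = 2.5724*v^4 + 18.0084*v^3 - 11.0786*v^2 - 10.0014*v - 1.2948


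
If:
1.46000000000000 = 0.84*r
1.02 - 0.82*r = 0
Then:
No Solution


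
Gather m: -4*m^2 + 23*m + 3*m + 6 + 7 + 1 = -4*m^2 + 26*m + 14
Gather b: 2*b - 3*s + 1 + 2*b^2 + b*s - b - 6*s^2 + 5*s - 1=2*b^2 + b*(s + 1) - 6*s^2 + 2*s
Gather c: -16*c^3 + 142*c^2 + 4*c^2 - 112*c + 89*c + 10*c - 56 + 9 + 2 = -16*c^3 + 146*c^2 - 13*c - 45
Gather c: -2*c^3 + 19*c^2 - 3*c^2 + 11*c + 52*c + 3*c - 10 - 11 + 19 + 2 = -2*c^3 + 16*c^2 + 66*c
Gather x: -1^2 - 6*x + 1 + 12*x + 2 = 6*x + 2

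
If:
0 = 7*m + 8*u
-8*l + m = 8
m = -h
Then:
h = 8*u/7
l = -u/7 - 1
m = -8*u/7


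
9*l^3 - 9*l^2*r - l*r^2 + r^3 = (-3*l + r)*(-l + r)*(3*l + r)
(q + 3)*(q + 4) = q^2 + 7*q + 12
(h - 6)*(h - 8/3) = h^2 - 26*h/3 + 16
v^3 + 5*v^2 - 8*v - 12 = (v - 2)*(v + 1)*(v + 6)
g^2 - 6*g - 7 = (g - 7)*(g + 1)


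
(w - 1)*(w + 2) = w^2 + w - 2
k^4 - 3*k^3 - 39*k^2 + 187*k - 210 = (k - 5)*(k - 3)*(k - 2)*(k + 7)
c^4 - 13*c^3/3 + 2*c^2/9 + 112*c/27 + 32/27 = (c - 4)*(c - 4/3)*(c + 1/3)*(c + 2/3)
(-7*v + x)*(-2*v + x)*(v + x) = 14*v^3 + 5*v^2*x - 8*v*x^2 + x^3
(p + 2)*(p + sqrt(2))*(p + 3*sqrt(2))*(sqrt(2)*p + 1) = sqrt(2)*p^4 + 2*sqrt(2)*p^3 + 9*p^3 + 10*sqrt(2)*p^2 + 18*p^2 + 6*p + 20*sqrt(2)*p + 12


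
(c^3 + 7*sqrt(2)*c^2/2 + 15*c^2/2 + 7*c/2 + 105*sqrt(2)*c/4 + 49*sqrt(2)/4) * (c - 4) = c^4 + 7*c^3/2 + 7*sqrt(2)*c^3/2 - 53*c^2/2 + 49*sqrt(2)*c^2/4 - 371*sqrt(2)*c/4 - 14*c - 49*sqrt(2)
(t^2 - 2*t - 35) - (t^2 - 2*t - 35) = 0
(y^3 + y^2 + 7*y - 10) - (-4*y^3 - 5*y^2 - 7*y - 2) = 5*y^3 + 6*y^2 + 14*y - 8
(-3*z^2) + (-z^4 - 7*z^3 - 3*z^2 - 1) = -z^4 - 7*z^3 - 6*z^2 - 1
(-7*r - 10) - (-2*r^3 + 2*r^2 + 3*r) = 2*r^3 - 2*r^2 - 10*r - 10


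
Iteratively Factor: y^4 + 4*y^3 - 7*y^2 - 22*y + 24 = (y + 3)*(y^3 + y^2 - 10*y + 8) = (y + 3)*(y + 4)*(y^2 - 3*y + 2) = (y - 1)*(y + 3)*(y + 4)*(y - 2)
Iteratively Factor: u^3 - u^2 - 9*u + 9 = (u - 3)*(u^2 + 2*u - 3) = (u - 3)*(u + 3)*(u - 1)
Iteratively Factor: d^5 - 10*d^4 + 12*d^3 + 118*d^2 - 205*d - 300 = (d - 4)*(d^4 - 6*d^3 - 12*d^2 + 70*d + 75) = (d - 4)*(d + 3)*(d^3 - 9*d^2 + 15*d + 25) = (d - 5)*(d - 4)*(d + 3)*(d^2 - 4*d - 5) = (d - 5)^2*(d - 4)*(d + 3)*(d + 1)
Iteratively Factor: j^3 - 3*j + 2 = (j + 2)*(j^2 - 2*j + 1) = (j - 1)*(j + 2)*(j - 1)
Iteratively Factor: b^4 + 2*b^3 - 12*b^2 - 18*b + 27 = (b + 3)*(b^3 - b^2 - 9*b + 9) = (b + 3)^2*(b^2 - 4*b + 3) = (b - 3)*(b + 3)^2*(b - 1)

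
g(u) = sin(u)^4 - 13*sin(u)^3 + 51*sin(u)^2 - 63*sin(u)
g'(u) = 4*sin(u)^3*cos(u) - 39*sin(u)^2*cos(u) + 102*sin(u)*cos(u) - 63*cos(u)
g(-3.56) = -18.02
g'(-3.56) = 25.34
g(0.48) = -19.45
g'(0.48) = -21.13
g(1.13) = -24.21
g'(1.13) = 0.13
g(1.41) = -24.05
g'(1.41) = 0.57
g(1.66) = -24.02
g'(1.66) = -0.34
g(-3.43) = -14.09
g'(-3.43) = 35.52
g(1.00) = -24.15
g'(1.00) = -1.30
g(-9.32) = 7.16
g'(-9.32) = 73.69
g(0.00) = 0.00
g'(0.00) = -63.00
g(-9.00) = 35.56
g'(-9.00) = 101.99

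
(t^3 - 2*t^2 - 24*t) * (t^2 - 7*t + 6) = t^5 - 9*t^4 - 4*t^3 + 156*t^2 - 144*t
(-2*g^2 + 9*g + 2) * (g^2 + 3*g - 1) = -2*g^4 + 3*g^3 + 31*g^2 - 3*g - 2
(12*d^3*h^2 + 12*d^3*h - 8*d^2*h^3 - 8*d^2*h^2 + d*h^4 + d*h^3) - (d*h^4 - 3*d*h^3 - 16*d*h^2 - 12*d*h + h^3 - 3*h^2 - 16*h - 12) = 12*d^3*h^2 + 12*d^3*h - 8*d^2*h^3 - 8*d^2*h^2 + 4*d*h^3 + 16*d*h^2 + 12*d*h - h^3 + 3*h^2 + 16*h + 12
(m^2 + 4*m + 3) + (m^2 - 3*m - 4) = 2*m^2 + m - 1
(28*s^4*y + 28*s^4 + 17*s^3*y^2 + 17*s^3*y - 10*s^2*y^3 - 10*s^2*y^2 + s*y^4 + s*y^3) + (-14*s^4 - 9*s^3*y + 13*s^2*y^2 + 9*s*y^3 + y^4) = 28*s^4*y + 14*s^4 + 17*s^3*y^2 + 8*s^3*y - 10*s^2*y^3 + 3*s^2*y^2 + s*y^4 + 10*s*y^3 + y^4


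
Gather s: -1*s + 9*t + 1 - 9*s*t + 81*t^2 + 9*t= s*(-9*t - 1) + 81*t^2 + 18*t + 1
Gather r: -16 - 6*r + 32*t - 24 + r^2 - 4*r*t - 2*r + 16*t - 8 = r^2 + r*(-4*t - 8) + 48*t - 48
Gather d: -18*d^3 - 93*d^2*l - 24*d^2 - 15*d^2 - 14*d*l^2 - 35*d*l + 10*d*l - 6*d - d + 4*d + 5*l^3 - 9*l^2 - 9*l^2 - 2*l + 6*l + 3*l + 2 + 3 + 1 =-18*d^3 + d^2*(-93*l - 39) + d*(-14*l^2 - 25*l - 3) + 5*l^3 - 18*l^2 + 7*l + 6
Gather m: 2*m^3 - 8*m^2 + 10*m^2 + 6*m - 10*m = 2*m^3 + 2*m^2 - 4*m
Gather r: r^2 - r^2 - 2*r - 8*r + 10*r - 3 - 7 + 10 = 0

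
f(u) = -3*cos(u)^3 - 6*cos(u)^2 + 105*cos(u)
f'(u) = 9*sin(u)*cos(u)^2 + 12*sin(u)*cos(u) - 105*sin(u)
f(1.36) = 21.68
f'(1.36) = -99.84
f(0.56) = 82.83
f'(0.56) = -46.94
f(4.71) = -0.25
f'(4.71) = 105.03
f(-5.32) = 57.43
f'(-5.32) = -78.17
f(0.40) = 89.28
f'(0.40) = -33.61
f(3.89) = -78.98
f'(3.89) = 74.14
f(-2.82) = -102.46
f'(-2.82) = 34.23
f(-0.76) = 71.81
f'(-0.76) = 63.09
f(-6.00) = 92.63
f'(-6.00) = -23.80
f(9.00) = -98.38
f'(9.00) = -44.70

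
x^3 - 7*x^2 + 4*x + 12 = (x - 6)*(x - 2)*(x + 1)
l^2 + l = l*(l + 1)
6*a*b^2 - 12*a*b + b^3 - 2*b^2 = b*(6*a + b)*(b - 2)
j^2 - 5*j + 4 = (j - 4)*(j - 1)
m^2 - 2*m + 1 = (m - 1)^2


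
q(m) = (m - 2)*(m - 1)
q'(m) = 2*m - 3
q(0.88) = 0.13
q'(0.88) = -1.24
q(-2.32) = 14.34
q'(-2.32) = -7.64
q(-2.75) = 17.81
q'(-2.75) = -8.50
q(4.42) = 8.28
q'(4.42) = 5.84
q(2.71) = 1.21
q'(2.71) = 2.42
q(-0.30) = 2.99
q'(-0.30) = -3.60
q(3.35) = 3.17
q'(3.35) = 3.70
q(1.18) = -0.15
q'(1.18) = -0.64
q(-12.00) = 182.00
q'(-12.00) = -27.00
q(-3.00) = 20.00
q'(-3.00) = -9.00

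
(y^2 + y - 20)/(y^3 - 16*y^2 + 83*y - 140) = (y + 5)/(y^2 - 12*y + 35)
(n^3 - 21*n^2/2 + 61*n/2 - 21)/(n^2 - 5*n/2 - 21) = (2*n^2 - 9*n + 7)/(2*n + 7)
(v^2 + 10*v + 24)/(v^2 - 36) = (v + 4)/(v - 6)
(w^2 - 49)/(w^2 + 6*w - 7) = (w - 7)/(w - 1)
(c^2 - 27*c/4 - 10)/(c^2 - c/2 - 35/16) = 4*(c - 8)/(4*c - 7)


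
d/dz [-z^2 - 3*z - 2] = -2*z - 3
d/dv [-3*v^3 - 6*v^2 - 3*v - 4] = -9*v^2 - 12*v - 3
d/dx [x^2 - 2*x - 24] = 2*x - 2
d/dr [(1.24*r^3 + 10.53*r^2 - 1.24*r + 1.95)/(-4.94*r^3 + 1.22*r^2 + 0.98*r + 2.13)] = (53.531*r^4 - 9.8208*r^3 + 48.6548*r^2 + 40.0998*r - 4.5522)/(24.4036*r^6 - 12.0536*r^5 - 8.194*r^4 - 18.6532*r^3 + 6.1576*r^2 + 4.1748*r + 4.5369)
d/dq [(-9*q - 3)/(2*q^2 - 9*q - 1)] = 6*(3*q^2 + 2*q - 3)/(4*q^4 - 36*q^3 + 77*q^2 + 18*q + 1)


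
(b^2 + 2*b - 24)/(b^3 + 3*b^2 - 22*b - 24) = 1/(b + 1)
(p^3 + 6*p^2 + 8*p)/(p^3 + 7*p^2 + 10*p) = (p + 4)/(p + 5)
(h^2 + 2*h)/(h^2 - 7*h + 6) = h*(h + 2)/(h^2 - 7*h + 6)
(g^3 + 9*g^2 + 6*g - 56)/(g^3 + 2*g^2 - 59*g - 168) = (g^2 + 2*g - 8)/(g^2 - 5*g - 24)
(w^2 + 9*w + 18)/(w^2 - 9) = (w + 6)/(w - 3)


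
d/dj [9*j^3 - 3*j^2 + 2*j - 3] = 27*j^2 - 6*j + 2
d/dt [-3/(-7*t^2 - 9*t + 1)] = 3*(-14*t - 9)/(7*t^2 + 9*t - 1)^2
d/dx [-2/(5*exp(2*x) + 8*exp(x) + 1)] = (20*exp(x) + 16)*exp(x)/(5*exp(2*x) + 8*exp(x) + 1)^2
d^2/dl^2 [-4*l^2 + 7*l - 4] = -8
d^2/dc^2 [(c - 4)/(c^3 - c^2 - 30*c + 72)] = 6*(c^2 + 3*c + 9)/(c^6 + 9*c^5 - 27*c^4 - 297*c^3 + 486*c^2 + 2916*c - 5832)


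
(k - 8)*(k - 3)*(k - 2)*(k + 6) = k^4 - 7*k^3 - 32*k^2 + 228*k - 288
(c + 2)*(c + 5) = c^2 + 7*c + 10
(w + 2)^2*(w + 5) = w^3 + 9*w^2 + 24*w + 20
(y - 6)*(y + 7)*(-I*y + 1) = -I*y^3 + y^2 - I*y^2 + y + 42*I*y - 42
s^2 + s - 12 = (s - 3)*(s + 4)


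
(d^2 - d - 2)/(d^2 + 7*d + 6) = (d - 2)/(d + 6)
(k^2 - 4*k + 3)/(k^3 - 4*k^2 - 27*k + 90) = (k - 1)/(k^2 - k - 30)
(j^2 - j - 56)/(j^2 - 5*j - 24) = (j + 7)/(j + 3)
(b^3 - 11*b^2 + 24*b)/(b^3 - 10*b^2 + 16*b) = (b - 3)/(b - 2)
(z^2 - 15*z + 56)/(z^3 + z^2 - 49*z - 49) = (z - 8)/(z^2 + 8*z + 7)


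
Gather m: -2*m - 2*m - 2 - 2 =-4*m - 4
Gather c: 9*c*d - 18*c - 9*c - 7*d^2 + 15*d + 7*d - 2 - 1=c*(9*d - 27) - 7*d^2 + 22*d - 3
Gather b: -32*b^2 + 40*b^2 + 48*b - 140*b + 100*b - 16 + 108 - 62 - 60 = 8*b^2 + 8*b - 30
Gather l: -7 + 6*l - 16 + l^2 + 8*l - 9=l^2 + 14*l - 32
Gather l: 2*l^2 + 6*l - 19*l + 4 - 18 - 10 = 2*l^2 - 13*l - 24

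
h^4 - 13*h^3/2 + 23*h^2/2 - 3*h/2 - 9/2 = (h - 3)^2*(h - 1)*(h + 1/2)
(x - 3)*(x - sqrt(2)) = x^2 - 3*x - sqrt(2)*x + 3*sqrt(2)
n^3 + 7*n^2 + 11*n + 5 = (n + 1)^2*(n + 5)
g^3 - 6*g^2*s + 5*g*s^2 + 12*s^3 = (g - 4*s)*(g - 3*s)*(g + s)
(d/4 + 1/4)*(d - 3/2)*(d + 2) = d^3/4 + 3*d^2/8 - 5*d/8 - 3/4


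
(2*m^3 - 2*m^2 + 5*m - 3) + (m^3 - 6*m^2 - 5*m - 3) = 3*m^3 - 8*m^2 - 6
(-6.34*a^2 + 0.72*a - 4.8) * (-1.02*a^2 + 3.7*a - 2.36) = 6.4668*a^4 - 24.1924*a^3 + 22.5224*a^2 - 19.4592*a + 11.328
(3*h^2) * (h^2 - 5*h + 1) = 3*h^4 - 15*h^3 + 3*h^2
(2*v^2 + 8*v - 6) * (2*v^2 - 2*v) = 4*v^4 + 12*v^3 - 28*v^2 + 12*v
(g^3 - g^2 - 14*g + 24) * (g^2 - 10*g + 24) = g^5 - 11*g^4 + 20*g^3 + 140*g^2 - 576*g + 576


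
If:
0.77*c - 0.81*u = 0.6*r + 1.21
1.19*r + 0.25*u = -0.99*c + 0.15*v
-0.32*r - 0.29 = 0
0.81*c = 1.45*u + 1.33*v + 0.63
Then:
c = 1.04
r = -0.91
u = 0.17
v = -0.02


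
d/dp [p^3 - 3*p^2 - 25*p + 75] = 3*p^2 - 6*p - 25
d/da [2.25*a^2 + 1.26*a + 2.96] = 4.5*a + 1.26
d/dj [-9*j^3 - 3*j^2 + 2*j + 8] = -27*j^2 - 6*j + 2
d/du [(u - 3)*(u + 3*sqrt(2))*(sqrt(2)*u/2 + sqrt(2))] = 3*sqrt(2)*u^2/2 - sqrt(2)*u + 6*u - 3*sqrt(2) - 3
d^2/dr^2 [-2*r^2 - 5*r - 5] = -4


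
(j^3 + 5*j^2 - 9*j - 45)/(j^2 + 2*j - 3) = (j^2 + 2*j - 15)/(j - 1)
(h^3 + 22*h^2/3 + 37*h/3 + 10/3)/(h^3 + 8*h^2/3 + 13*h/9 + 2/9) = 3*(h + 5)/(3*h + 1)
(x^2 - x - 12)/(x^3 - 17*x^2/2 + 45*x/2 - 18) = 2*(x + 3)/(2*x^2 - 9*x + 9)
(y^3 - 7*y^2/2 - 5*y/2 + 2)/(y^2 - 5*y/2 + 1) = (y^2 - 3*y - 4)/(y - 2)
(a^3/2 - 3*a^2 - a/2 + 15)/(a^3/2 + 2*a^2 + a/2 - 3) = (a^2 - 8*a + 15)/(a^2 + 2*a - 3)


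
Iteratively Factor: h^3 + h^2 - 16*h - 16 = (h + 1)*(h^2 - 16) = (h - 4)*(h + 1)*(h + 4)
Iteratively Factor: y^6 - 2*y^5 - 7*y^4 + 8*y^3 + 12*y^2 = (y)*(y^5 - 2*y^4 - 7*y^3 + 8*y^2 + 12*y) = y*(y - 2)*(y^4 - 7*y^2 - 6*y) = y*(y - 2)*(y + 2)*(y^3 - 2*y^2 - 3*y) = y*(y - 3)*(y - 2)*(y + 2)*(y^2 + y) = y*(y - 3)*(y - 2)*(y + 1)*(y + 2)*(y)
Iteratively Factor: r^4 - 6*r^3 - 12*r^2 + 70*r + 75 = (r - 5)*(r^3 - r^2 - 17*r - 15) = (r - 5)*(r + 1)*(r^2 - 2*r - 15) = (r - 5)*(r + 1)*(r + 3)*(r - 5)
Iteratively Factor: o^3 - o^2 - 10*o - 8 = (o - 4)*(o^2 + 3*o + 2) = (o - 4)*(o + 1)*(o + 2)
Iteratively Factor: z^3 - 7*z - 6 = (z - 3)*(z^2 + 3*z + 2) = (z - 3)*(z + 2)*(z + 1)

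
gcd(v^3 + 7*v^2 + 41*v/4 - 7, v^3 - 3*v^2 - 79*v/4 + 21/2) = v^2 + 3*v - 7/4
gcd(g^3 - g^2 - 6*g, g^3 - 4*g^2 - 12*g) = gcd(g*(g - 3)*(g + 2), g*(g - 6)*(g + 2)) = g^2 + 2*g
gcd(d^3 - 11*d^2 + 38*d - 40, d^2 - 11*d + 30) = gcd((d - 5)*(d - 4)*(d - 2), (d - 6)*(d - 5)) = d - 5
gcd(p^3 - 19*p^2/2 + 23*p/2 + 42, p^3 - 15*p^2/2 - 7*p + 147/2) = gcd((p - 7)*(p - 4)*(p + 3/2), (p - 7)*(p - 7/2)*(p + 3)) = p - 7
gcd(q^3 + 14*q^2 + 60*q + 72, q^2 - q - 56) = 1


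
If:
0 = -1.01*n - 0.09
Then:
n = -0.09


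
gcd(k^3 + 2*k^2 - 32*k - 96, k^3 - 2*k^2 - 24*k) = k^2 - 2*k - 24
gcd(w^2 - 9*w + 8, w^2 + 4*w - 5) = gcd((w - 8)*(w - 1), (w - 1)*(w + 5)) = w - 1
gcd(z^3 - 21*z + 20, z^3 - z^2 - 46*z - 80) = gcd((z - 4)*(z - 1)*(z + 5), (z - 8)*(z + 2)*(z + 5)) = z + 5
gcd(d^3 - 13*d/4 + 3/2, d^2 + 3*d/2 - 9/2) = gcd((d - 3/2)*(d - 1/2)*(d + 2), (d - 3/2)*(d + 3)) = d - 3/2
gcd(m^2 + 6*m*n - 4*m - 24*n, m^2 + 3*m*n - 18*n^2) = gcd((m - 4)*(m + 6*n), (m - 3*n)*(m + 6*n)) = m + 6*n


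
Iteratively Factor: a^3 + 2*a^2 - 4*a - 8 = (a - 2)*(a^2 + 4*a + 4) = (a - 2)*(a + 2)*(a + 2)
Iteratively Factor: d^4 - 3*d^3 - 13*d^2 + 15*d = (d - 1)*(d^3 - 2*d^2 - 15*d) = (d - 5)*(d - 1)*(d^2 + 3*d) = d*(d - 5)*(d - 1)*(d + 3)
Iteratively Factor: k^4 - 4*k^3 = (k)*(k^3 - 4*k^2) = k^2*(k^2 - 4*k) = k^2*(k - 4)*(k)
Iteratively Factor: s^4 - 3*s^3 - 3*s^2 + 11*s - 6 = (s - 3)*(s^3 - 3*s + 2) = (s - 3)*(s - 1)*(s^2 + s - 2) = (s - 3)*(s - 1)*(s + 2)*(s - 1)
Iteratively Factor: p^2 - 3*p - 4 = (p + 1)*(p - 4)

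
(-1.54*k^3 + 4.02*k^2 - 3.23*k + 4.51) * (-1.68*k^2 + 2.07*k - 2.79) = 2.5872*k^5 - 9.9414*k^4 + 18.0444*k^3 - 25.4787*k^2 + 18.3474*k - 12.5829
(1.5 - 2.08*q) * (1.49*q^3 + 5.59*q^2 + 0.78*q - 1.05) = -3.0992*q^4 - 9.3922*q^3 + 6.7626*q^2 + 3.354*q - 1.575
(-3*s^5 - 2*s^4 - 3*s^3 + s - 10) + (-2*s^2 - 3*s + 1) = -3*s^5 - 2*s^4 - 3*s^3 - 2*s^2 - 2*s - 9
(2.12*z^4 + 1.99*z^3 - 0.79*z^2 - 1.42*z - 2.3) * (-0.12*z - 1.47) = -0.2544*z^5 - 3.3552*z^4 - 2.8305*z^3 + 1.3317*z^2 + 2.3634*z + 3.381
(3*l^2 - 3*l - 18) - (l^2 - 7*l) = 2*l^2 + 4*l - 18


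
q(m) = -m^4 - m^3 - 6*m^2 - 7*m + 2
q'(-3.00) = 110.00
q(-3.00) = -85.00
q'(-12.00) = 6617.00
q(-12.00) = -19786.00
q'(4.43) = -466.79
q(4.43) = -618.83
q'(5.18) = -705.62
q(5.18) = -1054.22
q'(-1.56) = 19.60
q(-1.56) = -3.81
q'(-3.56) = 178.17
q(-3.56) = -164.62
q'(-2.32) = 54.64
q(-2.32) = -30.54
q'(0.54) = -14.98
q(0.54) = -3.77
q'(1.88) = -66.74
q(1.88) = -51.50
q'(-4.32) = 311.34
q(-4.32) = -347.40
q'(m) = -4*m^3 - 3*m^2 - 12*m - 7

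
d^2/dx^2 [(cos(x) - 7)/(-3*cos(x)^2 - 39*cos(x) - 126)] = (9*(1 - cos(2*x))^2*cos(x) - 41*(1 - cos(2*x))^2 + 23953*cos(x) - 1186*cos(2*x) - 519*cos(3*x) - 2*cos(5*x) + 10458)/(12*(cos(x) + 6)^3*(cos(x) + 7)^3)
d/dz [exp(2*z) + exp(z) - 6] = (2*exp(z) + 1)*exp(z)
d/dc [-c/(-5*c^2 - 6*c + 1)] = (-5*c^2 - 1)/(25*c^4 + 60*c^3 + 26*c^2 - 12*c + 1)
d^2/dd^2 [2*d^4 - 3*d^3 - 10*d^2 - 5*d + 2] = 24*d^2 - 18*d - 20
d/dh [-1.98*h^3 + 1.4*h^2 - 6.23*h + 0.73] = -5.94*h^2 + 2.8*h - 6.23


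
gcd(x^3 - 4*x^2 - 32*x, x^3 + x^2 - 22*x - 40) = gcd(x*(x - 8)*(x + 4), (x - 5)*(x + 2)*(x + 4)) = x + 4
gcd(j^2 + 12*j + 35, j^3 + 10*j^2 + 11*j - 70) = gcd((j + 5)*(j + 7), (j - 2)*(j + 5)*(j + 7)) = j^2 + 12*j + 35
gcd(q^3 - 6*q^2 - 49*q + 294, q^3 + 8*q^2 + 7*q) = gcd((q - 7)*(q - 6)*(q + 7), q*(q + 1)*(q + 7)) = q + 7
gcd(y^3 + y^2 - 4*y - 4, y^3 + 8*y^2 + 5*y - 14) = y + 2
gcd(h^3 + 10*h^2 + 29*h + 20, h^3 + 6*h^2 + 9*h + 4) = h^2 + 5*h + 4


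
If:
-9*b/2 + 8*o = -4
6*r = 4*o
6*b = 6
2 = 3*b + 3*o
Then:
No Solution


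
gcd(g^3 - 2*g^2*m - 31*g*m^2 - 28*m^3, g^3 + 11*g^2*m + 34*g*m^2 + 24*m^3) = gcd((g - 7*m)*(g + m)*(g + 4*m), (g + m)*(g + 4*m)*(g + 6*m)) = g^2 + 5*g*m + 4*m^2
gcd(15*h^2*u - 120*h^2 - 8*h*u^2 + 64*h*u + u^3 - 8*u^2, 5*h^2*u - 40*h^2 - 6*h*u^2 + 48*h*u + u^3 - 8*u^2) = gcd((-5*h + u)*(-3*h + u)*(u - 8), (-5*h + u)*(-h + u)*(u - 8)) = -5*h*u + 40*h + u^2 - 8*u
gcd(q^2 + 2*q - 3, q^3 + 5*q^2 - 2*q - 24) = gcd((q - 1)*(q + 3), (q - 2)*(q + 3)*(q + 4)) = q + 3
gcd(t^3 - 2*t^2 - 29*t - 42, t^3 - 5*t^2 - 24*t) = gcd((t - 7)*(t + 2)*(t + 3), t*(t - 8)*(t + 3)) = t + 3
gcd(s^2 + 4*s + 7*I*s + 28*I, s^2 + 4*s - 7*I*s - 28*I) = s + 4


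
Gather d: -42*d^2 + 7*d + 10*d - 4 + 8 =-42*d^2 + 17*d + 4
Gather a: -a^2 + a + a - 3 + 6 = -a^2 + 2*a + 3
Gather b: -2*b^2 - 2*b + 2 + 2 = -2*b^2 - 2*b + 4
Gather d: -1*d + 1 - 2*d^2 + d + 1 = 2 - 2*d^2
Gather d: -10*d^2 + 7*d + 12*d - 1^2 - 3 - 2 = -10*d^2 + 19*d - 6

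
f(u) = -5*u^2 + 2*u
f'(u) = 2 - 10*u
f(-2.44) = -34.65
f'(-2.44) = 26.40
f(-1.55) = -15.11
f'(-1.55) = 17.50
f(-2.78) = -44.20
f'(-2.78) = 29.80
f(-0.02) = -0.04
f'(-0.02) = 2.20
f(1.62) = -9.88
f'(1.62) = -14.20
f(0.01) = 0.02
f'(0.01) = 1.90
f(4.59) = -96.16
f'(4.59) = -43.90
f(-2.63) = -39.84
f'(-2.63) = 28.30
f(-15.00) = -1155.00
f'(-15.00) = 152.00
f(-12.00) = -744.00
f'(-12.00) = 122.00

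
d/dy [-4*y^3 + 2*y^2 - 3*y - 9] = -12*y^2 + 4*y - 3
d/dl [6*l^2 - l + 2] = 12*l - 1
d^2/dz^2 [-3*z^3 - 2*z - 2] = -18*z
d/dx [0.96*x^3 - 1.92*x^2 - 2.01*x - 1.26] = 2.88*x^2 - 3.84*x - 2.01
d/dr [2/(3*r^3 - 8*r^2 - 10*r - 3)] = 2*(-9*r^2 + 16*r + 10)/(-3*r^3 + 8*r^2 + 10*r + 3)^2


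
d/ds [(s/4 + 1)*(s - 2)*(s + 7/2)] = 3*s^2/4 + 11*s/4 - 1/4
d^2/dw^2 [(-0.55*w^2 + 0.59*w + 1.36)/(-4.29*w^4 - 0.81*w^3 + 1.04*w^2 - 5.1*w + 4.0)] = (60.73353*w^8 - 118.833858*w^7 - 527.765106*w^6 - 272.70585*w^5 + 391.825872*w^4 - 268.798444*w^3 - 359.253216*w^2 + 31.56864*w - 65.904)/(78.953589*w^12 + 44.721963*w^11 - 48.976785*w^10 + 260.430795*w^9 - 102.6441*w^8 - 207.255942*w^7 + 407.051596*w^6 - 425.12562*w^5 + 12.6456*w^4 + 298.827*w^3 - 362.04*w^2 + 244.8*w - 64.0)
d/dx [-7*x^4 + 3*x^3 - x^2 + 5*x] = -28*x^3 + 9*x^2 - 2*x + 5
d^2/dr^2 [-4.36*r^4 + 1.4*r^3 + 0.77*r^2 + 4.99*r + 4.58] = -52.32*r^2 + 8.4*r + 1.54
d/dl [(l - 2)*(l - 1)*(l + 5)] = 3*l^2 + 4*l - 13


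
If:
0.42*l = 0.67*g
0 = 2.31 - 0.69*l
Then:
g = 2.10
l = 3.35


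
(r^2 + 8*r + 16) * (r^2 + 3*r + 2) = r^4 + 11*r^3 + 42*r^2 + 64*r + 32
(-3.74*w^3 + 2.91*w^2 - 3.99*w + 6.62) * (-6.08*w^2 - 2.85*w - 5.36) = 22.7392*w^5 - 7.0338*w^4 + 36.0121*w^3 - 44.4757*w^2 + 2.5194*w - 35.4832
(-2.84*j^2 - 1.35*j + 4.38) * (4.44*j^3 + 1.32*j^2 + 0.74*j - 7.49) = -12.6096*j^5 - 9.7428*j^4 + 15.5636*j^3 + 26.0542*j^2 + 13.3527*j - 32.8062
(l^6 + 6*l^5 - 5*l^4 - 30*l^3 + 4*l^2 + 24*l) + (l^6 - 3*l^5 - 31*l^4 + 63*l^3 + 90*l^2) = 2*l^6 + 3*l^5 - 36*l^4 + 33*l^3 + 94*l^2 + 24*l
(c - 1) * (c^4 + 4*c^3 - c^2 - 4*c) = c^5 + 3*c^4 - 5*c^3 - 3*c^2 + 4*c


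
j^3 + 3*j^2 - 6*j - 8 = (j - 2)*(j + 1)*(j + 4)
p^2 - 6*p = p*(p - 6)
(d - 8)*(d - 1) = d^2 - 9*d + 8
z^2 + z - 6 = (z - 2)*(z + 3)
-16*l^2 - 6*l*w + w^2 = (-8*l + w)*(2*l + w)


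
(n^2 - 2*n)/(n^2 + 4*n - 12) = n/(n + 6)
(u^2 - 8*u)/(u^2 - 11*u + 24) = u/(u - 3)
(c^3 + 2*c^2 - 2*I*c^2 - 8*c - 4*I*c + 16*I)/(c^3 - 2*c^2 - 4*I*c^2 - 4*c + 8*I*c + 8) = (c + 4)/(c - 2*I)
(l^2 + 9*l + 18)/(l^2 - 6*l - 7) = (l^2 + 9*l + 18)/(l^2 - 6*l - 7)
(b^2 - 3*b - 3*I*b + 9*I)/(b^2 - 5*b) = (b^2 - 3*b - 3*I*b + 9*I)/(b*(b - 5))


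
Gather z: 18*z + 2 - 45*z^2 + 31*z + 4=-45*z^2 + 49*z + 6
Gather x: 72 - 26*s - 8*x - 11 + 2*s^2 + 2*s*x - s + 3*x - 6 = 2*s^2 - 27*s + x*(2*s - 5) + 55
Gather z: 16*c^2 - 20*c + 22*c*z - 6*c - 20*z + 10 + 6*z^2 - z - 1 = 16*c^2 - 26*c + 6*z^2 + z*(22*c - 21) + 9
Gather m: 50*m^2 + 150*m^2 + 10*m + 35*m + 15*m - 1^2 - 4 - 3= 200*m^2 + 60*m - 8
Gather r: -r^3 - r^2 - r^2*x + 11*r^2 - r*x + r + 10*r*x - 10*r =-r^3 + r^2*(10 - x) + r*(9*x - 9)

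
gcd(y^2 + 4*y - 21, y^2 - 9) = y - 3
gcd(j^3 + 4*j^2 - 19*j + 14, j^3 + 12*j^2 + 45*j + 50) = 1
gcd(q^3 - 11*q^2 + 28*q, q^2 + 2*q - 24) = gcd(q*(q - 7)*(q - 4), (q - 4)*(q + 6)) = q - 4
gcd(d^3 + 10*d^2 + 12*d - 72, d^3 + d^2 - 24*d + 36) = d^2 + 4*d - 12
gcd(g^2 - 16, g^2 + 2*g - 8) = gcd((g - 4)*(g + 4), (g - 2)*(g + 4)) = g + 4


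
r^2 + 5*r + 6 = (r + 2)*(r + 3)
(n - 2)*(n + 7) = n^2 + 5*n - 14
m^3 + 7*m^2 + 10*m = m*(m + 2)*(m + 5)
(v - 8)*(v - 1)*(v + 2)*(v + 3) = v^4 - 4*v^3 - 31*v^2 - 14*v + 48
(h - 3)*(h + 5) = h^2 + 2*h - 15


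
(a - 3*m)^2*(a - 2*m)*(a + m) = a^4 - 7*a^3*m + 13*a^2*m^2 + 3*a*m^3 - 18*m^4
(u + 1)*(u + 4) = u^2 + 5*u + 4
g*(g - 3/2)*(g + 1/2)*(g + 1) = g^4 - 7*g^2/4 - 3*g/4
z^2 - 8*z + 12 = (z - 6)*(z - 2)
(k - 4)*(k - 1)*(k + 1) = k^3 - 4*k^2 - k + 4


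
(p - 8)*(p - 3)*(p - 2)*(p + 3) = p^4 - 10*p^3 + 7*p^2 + 90*p - 144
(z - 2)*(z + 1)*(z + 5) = z^3 + 4*z^2 - 7*z - 10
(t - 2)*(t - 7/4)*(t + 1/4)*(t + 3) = t^4 - t^3/2 - 127*t^2/16 + 137*t/16 + 21/8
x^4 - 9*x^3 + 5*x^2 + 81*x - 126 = (x - 7)*(x - 3)*(x - 2)*(x + 3)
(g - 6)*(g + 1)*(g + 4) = g^3 - g^2 - 26*g - 24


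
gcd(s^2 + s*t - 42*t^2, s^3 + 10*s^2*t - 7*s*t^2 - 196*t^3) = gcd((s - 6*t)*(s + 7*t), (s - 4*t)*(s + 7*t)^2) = s + 7*t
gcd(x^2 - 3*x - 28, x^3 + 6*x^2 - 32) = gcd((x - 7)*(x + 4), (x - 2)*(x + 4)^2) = x + 4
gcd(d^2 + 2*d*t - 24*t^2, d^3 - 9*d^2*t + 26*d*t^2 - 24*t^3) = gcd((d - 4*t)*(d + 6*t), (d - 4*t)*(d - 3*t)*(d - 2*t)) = -d + 4*t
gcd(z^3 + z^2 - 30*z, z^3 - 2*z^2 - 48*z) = z^2 + 6*z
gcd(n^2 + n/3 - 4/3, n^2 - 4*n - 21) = 1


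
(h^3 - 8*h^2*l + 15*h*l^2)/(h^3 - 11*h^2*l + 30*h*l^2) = (h - 3*l)/(h - 6*l)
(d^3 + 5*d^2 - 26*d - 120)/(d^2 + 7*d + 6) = (d^2 - d - 20)/(d + 1)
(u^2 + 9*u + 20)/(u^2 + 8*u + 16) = (u + 5)/(u + 4)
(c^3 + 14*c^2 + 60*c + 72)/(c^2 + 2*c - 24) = (c^2 + 8*c + 12)/(c - 4)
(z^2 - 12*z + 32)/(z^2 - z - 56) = (z - 4)/(z + 7)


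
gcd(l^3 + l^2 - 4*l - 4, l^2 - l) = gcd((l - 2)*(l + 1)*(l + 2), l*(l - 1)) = 1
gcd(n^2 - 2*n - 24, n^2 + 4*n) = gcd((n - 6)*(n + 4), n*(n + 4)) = n + 4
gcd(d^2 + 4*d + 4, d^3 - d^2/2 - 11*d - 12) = d + 2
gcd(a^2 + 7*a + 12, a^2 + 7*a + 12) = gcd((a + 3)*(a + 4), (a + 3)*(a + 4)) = a^2 + 7*a + 12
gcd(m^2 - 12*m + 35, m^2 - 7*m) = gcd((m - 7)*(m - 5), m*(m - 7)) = m - 7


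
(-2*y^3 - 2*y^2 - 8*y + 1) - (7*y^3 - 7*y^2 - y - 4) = -9*y^3 + 5*y^2 - 7*y + 5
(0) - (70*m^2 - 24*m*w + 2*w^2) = -70*m^2 + 24*m*w - 2*w^2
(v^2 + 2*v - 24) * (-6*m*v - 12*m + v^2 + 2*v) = -6*m*v^3 - 24*m*v^2 + 120*m*v + 288*m + v^4 + 4*v^3 - 20*v^2 - 48*v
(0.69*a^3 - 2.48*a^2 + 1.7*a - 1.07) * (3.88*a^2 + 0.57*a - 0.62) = 2.6772*a^5 - 9.2291*a^4 + 4.7546*a^3 - 1.645*a^2 - 1.6639*a + 0.6634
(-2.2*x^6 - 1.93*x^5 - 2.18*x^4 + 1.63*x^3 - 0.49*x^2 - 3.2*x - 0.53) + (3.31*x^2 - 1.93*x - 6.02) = -2.2*x^6 - 1.93*x^5 - 2.18*x^4 + 1.63*x^3 + 2.82*x^2 - 5.13*x - 6.55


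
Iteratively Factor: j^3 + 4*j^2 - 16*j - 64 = (j + 4)*(j^2 - 16) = (j - 4)*(j + 4)*(j + 4)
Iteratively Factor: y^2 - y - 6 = (y + 2)*(y - 3)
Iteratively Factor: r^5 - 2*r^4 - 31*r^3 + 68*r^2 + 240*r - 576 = (r + 4)*(r^4 - 6*r^3 - 7*r^2 + 96*r - 144) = (r - 3)*(r + 4)*(r^3 - 3*r^2 - 16*r + 48) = (r - 4)*(r - 3)*(r + 4)*(r^2 + r - 12) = (r - 4)*(r - 3)^2*(r + 4)*(r + 4)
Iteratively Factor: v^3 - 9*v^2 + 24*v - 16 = (v - 4)*(v^2 - 5*v + 4) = (v - 4)^2*(v - 1)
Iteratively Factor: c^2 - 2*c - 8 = (c + 2)*(c - 4)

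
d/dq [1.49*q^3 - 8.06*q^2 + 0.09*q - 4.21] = 4.47*q^2 - 16.12*q + 0.09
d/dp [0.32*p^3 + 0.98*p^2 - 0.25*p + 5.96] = 0.96*p^2 + 1.96*p - 0.25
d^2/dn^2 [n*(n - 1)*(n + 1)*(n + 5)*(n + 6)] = 20*n^3 + 132*n^2 + 174*n - 22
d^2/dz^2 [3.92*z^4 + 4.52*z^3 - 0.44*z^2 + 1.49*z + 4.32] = 47.04*z^2 + 27.12*z - 0.88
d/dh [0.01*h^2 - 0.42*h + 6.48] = 0.02*h - 0.42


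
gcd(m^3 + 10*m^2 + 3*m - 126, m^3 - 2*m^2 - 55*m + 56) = m + 7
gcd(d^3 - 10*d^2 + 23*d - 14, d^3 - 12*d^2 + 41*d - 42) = d^2 - 9*d + 14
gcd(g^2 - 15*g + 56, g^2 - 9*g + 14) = g - 7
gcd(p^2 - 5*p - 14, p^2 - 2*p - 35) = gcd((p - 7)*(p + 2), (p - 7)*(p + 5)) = p - 7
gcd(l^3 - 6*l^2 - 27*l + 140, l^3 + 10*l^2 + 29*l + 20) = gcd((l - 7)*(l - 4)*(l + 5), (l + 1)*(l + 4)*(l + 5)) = l + 5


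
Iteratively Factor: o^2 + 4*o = (o)*(o + 4)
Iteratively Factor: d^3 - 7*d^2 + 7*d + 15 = (d - 3)*(d^2 - 4*d - 5) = (d - 3)*(d + 1)*(d - 5)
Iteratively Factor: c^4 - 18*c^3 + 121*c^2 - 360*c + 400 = (c - 5)*(c^3 - 13*c^2 + 56*c - 80) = (c - 5)*(c - 4)*(c^2 - 9*c + 20) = (c - 5)*(c - 4)^2*(c - 5)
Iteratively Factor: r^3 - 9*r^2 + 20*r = (r)*(r^2 - 9*r + 20) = r*(r - 4)*(r - 5)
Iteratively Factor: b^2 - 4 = (b + 2)*(b - 2)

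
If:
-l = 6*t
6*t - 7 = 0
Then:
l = -7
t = 7/6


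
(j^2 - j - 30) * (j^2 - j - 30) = j^4 - 2*j^3 - 59*j^2 + 60*j + 900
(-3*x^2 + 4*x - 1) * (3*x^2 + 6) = -9*x^4 + 12*x^3 - 21*x^2 + 24*x - 6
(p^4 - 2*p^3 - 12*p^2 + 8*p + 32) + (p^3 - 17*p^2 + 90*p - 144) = p^4 - p^3 - 29*p^2 + 98*p - 112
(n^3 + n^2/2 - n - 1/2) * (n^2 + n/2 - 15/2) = n^5 + n^4 - 33*n^3/4 - 19*n^2/4 + 29*n/4 + 15/4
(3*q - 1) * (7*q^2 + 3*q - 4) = 21*q^3 + 2*q^2 - 15*q + 4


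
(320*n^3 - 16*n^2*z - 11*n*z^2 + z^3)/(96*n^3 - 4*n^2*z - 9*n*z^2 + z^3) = (-40*n^2 - 3*n*z + z^2)/(-12*n^2 - n*z + z^2)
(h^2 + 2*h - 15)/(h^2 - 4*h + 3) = (h + 5)/(h - 1)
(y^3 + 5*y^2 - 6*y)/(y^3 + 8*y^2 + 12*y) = (y - 1)/(y + 2)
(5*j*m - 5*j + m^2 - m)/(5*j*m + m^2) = (m - 1)/m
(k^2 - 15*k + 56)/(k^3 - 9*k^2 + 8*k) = (k - 7)/(k*(k - 1))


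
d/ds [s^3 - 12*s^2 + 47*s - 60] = 3*s^2 - 24*s + 47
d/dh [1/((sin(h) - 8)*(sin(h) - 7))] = (15 - 2*sin(h))*cos(h)/((sin(h) - 8)^2*(sin(h) - 7)^2)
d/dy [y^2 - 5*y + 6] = 2*y - 5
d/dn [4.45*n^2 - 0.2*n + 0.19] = 8.9*n - 0.2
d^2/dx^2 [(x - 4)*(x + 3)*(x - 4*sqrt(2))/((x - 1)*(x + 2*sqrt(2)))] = 24*(x^3 - 6*x^2 + 12*sqrt(2)*x^2 - 18*sqrt(2)*x + 54*x - 26 + 38*sqrt(2))/(x^6 - 3*x^5 + 6*sqrt(2)*x^5 - 18*sqrt(2)*x^4 + 27*x^4 - 73*x^3 + 34*sqrt(2)*x^3 - 54*sqrt(2)*x^2 + 72*x^2 - 24*x + 48*sqrt(2)*x - 16*sqrt(2))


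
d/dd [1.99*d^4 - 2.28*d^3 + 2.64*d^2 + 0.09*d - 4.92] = 7.96*d^3 - 6.84*d^2 + 5.28*d + 0.09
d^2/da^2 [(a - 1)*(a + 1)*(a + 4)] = 6*a + 8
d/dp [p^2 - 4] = 2*p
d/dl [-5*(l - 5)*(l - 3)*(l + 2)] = -15*l^2 + 60*l + 5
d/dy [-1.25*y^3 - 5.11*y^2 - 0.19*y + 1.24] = -3.75*y^2 - 10.22*y - 0.19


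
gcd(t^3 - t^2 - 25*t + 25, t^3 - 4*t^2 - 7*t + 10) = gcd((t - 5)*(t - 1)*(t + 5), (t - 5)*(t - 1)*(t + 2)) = t^2 - 6*t + 5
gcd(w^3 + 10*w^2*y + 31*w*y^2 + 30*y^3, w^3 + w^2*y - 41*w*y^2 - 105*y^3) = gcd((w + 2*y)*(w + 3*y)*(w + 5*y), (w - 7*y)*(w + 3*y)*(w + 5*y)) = w^2 + 8*w*y + 15*y^2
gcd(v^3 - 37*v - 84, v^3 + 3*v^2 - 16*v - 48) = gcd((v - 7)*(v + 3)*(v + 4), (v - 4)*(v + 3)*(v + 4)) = v^2 + 7*v + 12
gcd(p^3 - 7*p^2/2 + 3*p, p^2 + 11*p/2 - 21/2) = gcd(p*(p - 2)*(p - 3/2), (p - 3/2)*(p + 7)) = p - 3/2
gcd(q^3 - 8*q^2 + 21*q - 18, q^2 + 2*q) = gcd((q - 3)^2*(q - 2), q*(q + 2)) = 1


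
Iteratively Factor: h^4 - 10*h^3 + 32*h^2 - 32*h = (h - 2)*(h^3 - 8*h^2 + 16*h) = (h - 4)*(h - 2)*(h^2 - 4*h) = (h - 4)^2*(h - 2)*(h)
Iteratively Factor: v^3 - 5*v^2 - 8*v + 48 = (v + 3)*(v^2 - 8*v + 16) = (v - 4)*(v + 3)*(v - 4)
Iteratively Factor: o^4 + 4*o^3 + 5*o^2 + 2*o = (o + 1)*(o^3 + 3*o^2 + 2*o) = (o + 1)^2*(o^2 + 2*o) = o*(o + 1)^2*(o + 2)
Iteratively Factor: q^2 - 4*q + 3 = (q - 3)*(q - 1)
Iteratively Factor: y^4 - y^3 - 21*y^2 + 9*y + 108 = (y - 3)*(y^3 + 2*y^2 - 15*y - 36) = (y - 4)*(y - 3)*(y^2 + 6*y + 9) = (y - 4)*(y - 3)*(y + 3)*(y + 3)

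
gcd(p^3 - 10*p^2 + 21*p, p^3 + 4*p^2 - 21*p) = p^2 - 3*p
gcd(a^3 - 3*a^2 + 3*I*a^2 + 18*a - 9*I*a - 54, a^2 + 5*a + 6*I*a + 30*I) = a + 6*I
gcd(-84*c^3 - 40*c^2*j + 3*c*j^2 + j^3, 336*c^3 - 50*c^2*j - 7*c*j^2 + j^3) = 42*c^2 - c*j - j^2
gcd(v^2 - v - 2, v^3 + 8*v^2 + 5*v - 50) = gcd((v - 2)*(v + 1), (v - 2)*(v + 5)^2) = v - 2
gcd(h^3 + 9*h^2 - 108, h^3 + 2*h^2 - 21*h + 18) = h^2 + 3*h - 18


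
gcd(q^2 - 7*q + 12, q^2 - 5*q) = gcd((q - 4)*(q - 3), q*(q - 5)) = 1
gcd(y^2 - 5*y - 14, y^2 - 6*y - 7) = y - 7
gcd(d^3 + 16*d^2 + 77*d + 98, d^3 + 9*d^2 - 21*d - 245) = d^2 + 14*d + 49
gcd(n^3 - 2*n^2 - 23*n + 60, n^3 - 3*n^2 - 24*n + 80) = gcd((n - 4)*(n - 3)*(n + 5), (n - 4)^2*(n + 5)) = n^2 + n - 20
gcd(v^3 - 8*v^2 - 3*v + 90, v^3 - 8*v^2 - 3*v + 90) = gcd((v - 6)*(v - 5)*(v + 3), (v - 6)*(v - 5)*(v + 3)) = v^3 - 8*v^2 - 3*v + 90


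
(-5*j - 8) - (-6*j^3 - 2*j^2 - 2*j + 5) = 6*j^3 + 2*j^2 - 3*j - 13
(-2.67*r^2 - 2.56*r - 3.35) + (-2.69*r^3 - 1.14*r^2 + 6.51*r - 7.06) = -2.69*r^3 - 3.81*r^2 + 3.95*r - 10.41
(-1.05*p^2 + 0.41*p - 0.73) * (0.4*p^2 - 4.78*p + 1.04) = -0.42*p^4 + 5.183*p^3 - 3.3438*p^2 + 3.9158*p - 0.7592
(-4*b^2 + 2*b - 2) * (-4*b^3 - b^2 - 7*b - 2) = 16*b^5 - 4*b^4 + 34*b^3 - 4*b^2 + 10*b + 4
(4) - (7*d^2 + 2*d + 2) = -7*d^2 - 2*d + 2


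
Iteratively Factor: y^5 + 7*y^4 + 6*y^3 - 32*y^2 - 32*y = (y)*(y^4 + 7*y^3 + 6*y^2 - 32*y - 32) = y*(y - 2)*(y^3 + 9*y^2 + 24*y + 16) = y*(y - 2)*(y + 4)*(y^2 + 5*y + 4) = y*(y - 2)*(y + 4)^2*(y + 1)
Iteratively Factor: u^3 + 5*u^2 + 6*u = (u + 3)*(u^2 + 2*u) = (u + 2)*(u + 3)*(u)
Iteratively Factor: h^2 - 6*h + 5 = (h - 1)*(h - 5)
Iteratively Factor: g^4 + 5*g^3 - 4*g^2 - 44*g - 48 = (g + 2)*(g^3 + 3*g^2 - 10*g - 24) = (g + 2)*(g + 4)*(g^2 - g - 6) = (g - 3)*(g + 2)*(g + 4)*(g + 2)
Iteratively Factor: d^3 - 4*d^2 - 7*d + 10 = (d - 1)*(d^2 - 3*d - 10) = (d - 1)*(d + 2)*(d - 5)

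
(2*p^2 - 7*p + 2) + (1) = 2*p^2 - 7*p + 3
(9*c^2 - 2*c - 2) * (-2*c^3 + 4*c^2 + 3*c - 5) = -18*c^5 + 40*c^4 + 23*c^3 - 59*c^2 + 4*c + 10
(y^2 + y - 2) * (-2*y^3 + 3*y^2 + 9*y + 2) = -2*y^5 + y^4 + 16*y^3 + 5*y^2 - 16*y - 4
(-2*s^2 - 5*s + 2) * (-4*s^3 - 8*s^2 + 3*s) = 8*s^5 + 36*s^4 + 26*s^3 - 31*s^2 + 6*s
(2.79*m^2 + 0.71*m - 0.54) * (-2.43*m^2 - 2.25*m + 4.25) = -6.7797*m^4 - 8.0028*m^3 + 11.5722*m^2 + 4.2325*m - 2.295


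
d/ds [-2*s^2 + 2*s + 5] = 2 - 4*s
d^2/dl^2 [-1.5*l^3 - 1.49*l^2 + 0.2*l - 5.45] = -9.0*l - 2.98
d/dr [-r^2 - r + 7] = -2*r - 1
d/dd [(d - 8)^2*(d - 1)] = (d - 8)*(3*d - 10)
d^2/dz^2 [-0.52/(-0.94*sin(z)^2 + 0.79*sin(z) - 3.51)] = (-1.837888*sin(z)^4 + 1.158456*sin(z)^3 + 9.295052*sin(z)^2 - 3.75882*sin(z) - 2.782312)/(0.94*sin(z)^2 - 0.79*sin(z) + 3.51)^3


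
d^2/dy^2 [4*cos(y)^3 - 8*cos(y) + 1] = 4*(9*sin(y)^2 - 1)*cos(y)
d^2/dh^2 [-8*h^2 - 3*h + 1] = -16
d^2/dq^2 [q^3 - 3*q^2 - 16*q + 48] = 6*q - 6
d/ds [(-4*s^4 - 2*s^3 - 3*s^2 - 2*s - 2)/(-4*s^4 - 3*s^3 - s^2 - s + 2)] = (4*s^6 - 16*s^5 - 19*s^4 - 72*s^3 - 29*s^2 - 16*s - 6)/(16*s^8 + 24*s^7 + 17*s^6 + 14*s^5 - 9*s^4 - 10*s^3 - 3*s^2 - 4*s + 4)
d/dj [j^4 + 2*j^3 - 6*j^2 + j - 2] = 4*j^3 + 6*j^2 - 12*j + 1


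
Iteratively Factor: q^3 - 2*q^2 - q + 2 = (q - 1)*(q^2 - q - 2) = (q - 2)*(q - 1)*(q + 1)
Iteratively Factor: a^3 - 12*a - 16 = (a + 2)*(a^2 - 2*a - 8) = (a + 2)^2*(a - 4)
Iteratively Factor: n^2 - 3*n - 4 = (n + 1)*(n - 4)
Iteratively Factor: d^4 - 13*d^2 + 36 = (d + 2)*(d^3 - 2*d^2 - 9*d + 18) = (d + 2)*(d + 3)*(d^2 - 5*d + 6) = (d - 3)*(d + 2)*(d + 3)*(d - 2)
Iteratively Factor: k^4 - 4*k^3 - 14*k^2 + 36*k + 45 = (k + 1)*(k^3 - 5*k^2 - 9*k + 45) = (k - 3)*(k + 1)*(k^2 - 2*k - 15) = (k - 3)*(k + 1)*(k + 3)*(k - 5)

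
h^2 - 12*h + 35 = (h - 7)*(h - 5)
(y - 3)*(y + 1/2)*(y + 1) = y^3 - 3*y^2/2 - 4*y - 3/2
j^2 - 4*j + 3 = (j - 3)*(j - 1)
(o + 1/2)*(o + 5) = o^2 + 11*o/2 + 5/2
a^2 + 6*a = a*(a + 6)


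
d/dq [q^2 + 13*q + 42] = 2*q + 13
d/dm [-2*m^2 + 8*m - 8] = 8 - 4*m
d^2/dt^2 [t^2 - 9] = 2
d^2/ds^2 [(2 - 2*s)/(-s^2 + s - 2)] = 4*((2 - 3*s)*(s^2 - s + 2) + (s - 1)*(2*s - 1)^2)/(s^2 - s + 2)^3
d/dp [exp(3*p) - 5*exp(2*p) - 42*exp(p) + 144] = (3*exp(2*p) - 10*exp(p) - 42)*exp(p)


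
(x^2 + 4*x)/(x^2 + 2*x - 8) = x/(x - 2)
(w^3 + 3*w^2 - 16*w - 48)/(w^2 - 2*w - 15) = (w^2 - 16)/(w - 5)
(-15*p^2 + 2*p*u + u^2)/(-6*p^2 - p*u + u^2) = (5*p + u)/(2*p + u)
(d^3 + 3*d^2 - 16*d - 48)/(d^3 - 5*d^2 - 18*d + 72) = (d^2 - d - 12)/(d^2 - 9*d + 18)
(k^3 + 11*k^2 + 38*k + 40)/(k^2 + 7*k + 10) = k + 4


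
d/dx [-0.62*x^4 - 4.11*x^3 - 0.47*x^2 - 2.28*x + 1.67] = -2.48*x^3 - 12.33*x^2 - 0.94*x - 2.28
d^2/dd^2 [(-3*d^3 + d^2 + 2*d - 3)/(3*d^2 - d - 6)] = 6*(-12*d^3 - 27*d^2 - 63*d - 11)/(27*d^6 - 27*d^5 - 153*d^4 + 107*d^3 + 306*d^2 - 108*d - 216)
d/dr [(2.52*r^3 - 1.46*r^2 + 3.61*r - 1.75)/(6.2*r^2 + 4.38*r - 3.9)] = (15.624*r^4 + 22.0752*r^3 - 58.2608*r^2 + 33.088*r - 6.414)/(38.44*r^4 + 54.312*r^3 - 29.1756*r^2 - 34.164*r + 15.21)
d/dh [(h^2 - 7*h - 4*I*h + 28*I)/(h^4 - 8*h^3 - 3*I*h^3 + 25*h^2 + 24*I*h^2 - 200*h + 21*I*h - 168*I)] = (-2*h^5 + h^4*(29 + 15*I) + h^3*(-88 - 218*I) + h^2*(-373 + 961*I) + h*(1344 - 1736*I) - 84 + 6776*I)/(h^8 + h^7*(-16 - 6*I) + h^6*(105 + 96*I) + h^5*(-656 - 492*I) + h^4*(3375 + 1728*I) + h^3*(-12016 - 5862*I) + h^2*(47623 - 16800*I) + h*(7056 + 67200*I) - 28224)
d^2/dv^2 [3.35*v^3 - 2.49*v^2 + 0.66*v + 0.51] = 20.1*v - 4.98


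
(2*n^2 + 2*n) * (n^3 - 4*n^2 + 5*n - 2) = 2*n^5 - 6*n^4 + 2*n^3 + 6*n^2 - 4*n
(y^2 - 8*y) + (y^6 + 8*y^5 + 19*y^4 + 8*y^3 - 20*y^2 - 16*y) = y^6 + 8*y^5 + 19*y^4 + 8*y^3 - 19*y^2 - 24*y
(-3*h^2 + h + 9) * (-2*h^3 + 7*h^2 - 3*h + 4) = 6*h^5 - 23*h^4 - 2*h^3 + 48*h^2 - 23*h + 36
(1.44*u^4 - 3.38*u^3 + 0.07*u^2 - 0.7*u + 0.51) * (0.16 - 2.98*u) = -4.2912*u^5 + 10.3028*u^4 - 0.7494*u^3 + 2.0972*u^2 - 1.6318*u + 0.0816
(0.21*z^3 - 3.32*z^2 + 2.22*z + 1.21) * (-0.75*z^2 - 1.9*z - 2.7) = -0.1575*z^5 + 2.091*z^4 + 4.076*z^3 + 3.8385*z^2 - 8.293*z - 3.267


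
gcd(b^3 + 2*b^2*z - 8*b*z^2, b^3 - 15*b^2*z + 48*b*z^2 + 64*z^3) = 1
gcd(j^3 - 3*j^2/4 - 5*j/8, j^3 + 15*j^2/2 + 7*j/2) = j^2 + j/2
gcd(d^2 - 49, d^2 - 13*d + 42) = d - 7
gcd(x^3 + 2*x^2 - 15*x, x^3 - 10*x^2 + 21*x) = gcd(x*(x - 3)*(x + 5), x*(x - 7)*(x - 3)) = x^2 - 3*x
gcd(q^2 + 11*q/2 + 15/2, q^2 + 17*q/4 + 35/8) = q + 5/2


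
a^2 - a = a*(a - 1)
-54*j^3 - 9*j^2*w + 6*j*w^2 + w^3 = (-3*j + w)*(3*j + w)*(6*j + w)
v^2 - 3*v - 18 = (v - 6)*(v + 3)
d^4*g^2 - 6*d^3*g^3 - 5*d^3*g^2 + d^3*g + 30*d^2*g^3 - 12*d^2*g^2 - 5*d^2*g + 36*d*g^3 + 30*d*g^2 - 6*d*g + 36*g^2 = (d - 6)*(d - 6*g)*(d*g + 1)*(d*g + g)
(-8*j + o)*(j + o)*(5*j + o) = -40*j^3 - 43*j^2*o - 2*j*o^2 + o^3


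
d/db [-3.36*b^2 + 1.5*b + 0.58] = 1.5 - 6.72*b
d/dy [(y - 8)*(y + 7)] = 2*y - 1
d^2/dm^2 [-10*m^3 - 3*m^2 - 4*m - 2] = -60*m - 6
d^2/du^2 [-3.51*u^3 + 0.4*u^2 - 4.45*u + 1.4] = 0.8 - 21.06*u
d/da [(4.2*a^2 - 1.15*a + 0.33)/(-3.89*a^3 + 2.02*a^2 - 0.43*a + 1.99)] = (16.338*a^4 - 8.947*a^3 + 4.3681*a^2 + 15.3828*a - 2.1466)/(15.1321*a^6 - 15.7156*a^5 + 7.4258*a^4 - 17.2194*a^3 + 8.2245*a^2 - 1.7114*a + 3.9601)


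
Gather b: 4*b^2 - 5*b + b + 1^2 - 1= 4*b^2 - 4*b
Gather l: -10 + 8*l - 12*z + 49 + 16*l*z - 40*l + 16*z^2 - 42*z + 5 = l*(16*z - 32) + 16*z^2 - 54*z + 44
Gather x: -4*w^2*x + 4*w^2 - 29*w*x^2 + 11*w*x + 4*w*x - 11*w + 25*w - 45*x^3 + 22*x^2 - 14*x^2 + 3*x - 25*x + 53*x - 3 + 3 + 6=4*w^2 + 14*w - 45*x^3 + x^2*(8 - 29*w) + x*(-4*w^2 + 15*w + 31) + 6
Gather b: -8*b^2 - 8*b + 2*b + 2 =-8*b^2 - 6*b + 2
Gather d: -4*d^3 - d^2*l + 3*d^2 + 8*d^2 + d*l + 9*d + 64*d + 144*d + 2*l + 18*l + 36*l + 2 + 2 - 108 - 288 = -4*d^3 + d^2*(11 - l) + d*(l + 217) + 56*l - 392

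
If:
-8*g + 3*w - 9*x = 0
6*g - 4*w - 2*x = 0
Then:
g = -3*x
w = -5*x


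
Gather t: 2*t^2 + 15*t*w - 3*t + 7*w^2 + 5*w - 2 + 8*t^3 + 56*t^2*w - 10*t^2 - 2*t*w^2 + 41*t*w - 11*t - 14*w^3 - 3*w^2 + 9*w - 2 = 8*t^3 + t^2*(56*w - 8) + t*(-2*w^2 + 56*w - 14) - 14*w^3 + 4*w^2 + 14*w - 4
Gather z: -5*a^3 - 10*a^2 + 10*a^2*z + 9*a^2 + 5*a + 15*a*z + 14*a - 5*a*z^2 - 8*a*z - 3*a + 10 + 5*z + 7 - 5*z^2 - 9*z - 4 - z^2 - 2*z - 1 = -5*a^3 - a^2 + 16*a + z^2*(-5*a - 6) + z*(10*a^2 + 7*a - 6) + 12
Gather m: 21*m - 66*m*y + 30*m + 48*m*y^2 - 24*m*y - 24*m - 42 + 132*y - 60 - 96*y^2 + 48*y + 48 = m*(48*y^2 - 90*y + 27) - 96*y^2 + 180*y - 54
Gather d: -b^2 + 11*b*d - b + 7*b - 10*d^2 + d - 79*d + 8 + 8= -b^2 + 6*b - 10*d^2 + d*(11*b - 78) + 16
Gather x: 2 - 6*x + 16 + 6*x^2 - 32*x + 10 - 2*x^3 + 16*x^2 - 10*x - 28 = -2*x^3 + 22*x^2 - 48*x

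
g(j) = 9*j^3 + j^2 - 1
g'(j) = 27*j^2 + 2*j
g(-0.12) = -1.00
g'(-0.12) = 0.15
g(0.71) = 2.73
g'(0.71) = 15.03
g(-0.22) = -1.05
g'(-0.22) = 0.87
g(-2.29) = -103.84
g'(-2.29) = 137.01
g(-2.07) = -76.54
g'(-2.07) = 111.55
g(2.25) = 106.58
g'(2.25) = 141.19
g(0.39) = -0.31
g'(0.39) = 4.89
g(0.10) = -0.98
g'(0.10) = 0.47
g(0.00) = -1.00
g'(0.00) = 0.00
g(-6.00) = -1909.00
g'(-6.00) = 960.00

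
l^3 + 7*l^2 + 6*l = l*(l + 1)*(l + 6)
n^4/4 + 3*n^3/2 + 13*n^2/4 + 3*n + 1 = (n/2 + 1/2)*(n/2 + 1)*(n + 1)*(n + 2)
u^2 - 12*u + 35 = (u - 7)*(u - 5)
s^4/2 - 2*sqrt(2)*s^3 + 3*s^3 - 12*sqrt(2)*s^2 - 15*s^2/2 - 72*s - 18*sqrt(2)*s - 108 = (s/2 + sqrt(2))*(s + 3)^2*(s - 6*sqrt(2))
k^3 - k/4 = k*(k - 1/2)*(k + 1/2)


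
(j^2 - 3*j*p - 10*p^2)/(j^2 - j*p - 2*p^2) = (-j^2 + 3*j*p + 10*p^2)/(-j^2 + j*p + 2*p^2)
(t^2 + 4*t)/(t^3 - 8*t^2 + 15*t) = (t + 4)/(t^2 - 8*t + 15)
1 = 1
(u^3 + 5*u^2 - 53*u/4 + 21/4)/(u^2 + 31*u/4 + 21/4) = (4*u^2 - 8*u + 3)/(4*u + 3)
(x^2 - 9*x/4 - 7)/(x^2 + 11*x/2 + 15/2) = (4*x^2 - 9*x - 28)/(2*(2*x^2 + 11*x + 15))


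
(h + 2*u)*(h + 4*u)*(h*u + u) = h^3*u + 6*h^2*u^2 + h^2*u + 8*h*u^3 + 6*h*u^2 + 8*u^3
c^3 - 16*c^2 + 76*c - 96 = (c - 8)*(c - 6)*(c - 2)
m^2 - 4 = (m - 2)*(m + 2)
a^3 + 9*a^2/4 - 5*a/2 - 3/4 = (a - 1)*(a + 1/4)*(a + 3)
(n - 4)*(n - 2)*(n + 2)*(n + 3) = n^4 - n^3 - 16*n^2 + 4*n + 48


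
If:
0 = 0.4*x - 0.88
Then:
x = 2.20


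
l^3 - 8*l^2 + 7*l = l*(l - 7)*(l - 1)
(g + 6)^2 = g^2 + 12*g + 36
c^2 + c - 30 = (c - 5)*(c + 6)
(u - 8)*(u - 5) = u^2 - 13*u + 40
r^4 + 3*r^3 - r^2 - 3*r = r*(r - 1)*(r + 1)*(r + 3)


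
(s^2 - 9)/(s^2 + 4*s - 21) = (s + 3)/(s + 7)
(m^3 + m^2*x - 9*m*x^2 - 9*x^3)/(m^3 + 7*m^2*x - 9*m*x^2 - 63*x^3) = (m + x)/(m + 7*x)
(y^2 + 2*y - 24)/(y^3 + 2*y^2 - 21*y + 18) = (y - 4)/(y^2 - 4*y + 3)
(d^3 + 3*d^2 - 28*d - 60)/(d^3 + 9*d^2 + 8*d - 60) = (d^2 - 3*d - 10)/(d^2 + 3*d - 10)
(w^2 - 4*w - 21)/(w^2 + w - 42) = (w^2 - 4*w - 21)/(w^2 + w - 42)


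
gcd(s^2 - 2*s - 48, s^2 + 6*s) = s + 6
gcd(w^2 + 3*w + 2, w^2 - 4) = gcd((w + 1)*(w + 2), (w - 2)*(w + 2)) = w + 2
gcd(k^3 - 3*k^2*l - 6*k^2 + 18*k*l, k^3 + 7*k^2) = k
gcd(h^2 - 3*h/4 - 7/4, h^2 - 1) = h + 1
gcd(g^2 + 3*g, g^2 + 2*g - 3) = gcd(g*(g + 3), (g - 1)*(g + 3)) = g + 3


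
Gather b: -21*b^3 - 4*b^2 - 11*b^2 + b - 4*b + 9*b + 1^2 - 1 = -21*b^3 - 15*b^2 + 6*b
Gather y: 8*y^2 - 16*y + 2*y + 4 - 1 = 8*y^2 - 14*y + 3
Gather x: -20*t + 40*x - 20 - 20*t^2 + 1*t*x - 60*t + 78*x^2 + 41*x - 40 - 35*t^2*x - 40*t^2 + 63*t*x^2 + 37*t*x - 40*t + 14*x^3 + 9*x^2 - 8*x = -60*t^2 - 120*t + 14*x^3 + x^2*(63*t + 87) + x*(-35*t^2 + 38*t + 73) - 60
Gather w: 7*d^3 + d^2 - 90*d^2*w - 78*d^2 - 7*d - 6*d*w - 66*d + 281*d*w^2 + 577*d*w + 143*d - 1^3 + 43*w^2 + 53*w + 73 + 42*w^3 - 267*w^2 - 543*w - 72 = 7*d^3 - 77*d^2 + 70*d + 42*w^3 + w^2*(281*d - 224) + w*(-90*d^2 + 571*d - 490)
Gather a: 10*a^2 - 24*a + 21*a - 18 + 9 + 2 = 10*a^2 - 3*a - 7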